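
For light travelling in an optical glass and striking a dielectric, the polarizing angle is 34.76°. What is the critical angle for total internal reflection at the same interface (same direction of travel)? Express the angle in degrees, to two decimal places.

θ_c ≈ 43.95°

From Brewster, n₂/n₁ = tan θ_B = tan 34.76° = 0.6940.
Then sin θ_c = n₂/n₁ = 0.6940, so θ_c = arcsin 0.6940 = 43.95°.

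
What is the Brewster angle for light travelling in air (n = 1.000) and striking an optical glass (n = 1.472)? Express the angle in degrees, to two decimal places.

The reflected p-component vanishes when tan θ_B = n₂/n₁.
Brewster's condition: tan θ_B = n₂/n₁ = 1.472/1.000 = 1.4720.
So θ_B = arctan 1.4720 = 55.81°.

θ_B ≈ 55.81°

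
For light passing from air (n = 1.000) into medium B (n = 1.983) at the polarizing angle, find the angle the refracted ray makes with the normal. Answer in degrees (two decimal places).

θ_t ≈ 26.76°

First find Brewster's angle: tan θ_B = 1.983/1.000 = 1.9830, giving θ_B = 63.24°.
Since θ_B + θ_t = 90° at Brewster incidence, θ_t = 90° − 63.24° = 26.76°.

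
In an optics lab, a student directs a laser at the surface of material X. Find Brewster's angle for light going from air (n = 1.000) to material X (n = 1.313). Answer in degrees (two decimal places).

tan θ_B = n₂/n₁ = 1.313/1.000 = 1.3130.
θ_B = arctan(1.3130) = 52.71°.

θ_B ≈ 52.71°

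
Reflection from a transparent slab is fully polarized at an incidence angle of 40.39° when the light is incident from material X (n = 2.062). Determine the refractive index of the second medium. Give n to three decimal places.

n ≈ 1.754

Brewster's law: tan θ_B = n₂/n₁ (light incident in material X, refracted into a transparent slab).
n₂ = n₁ tan θ_B = 2.062 × tan 40.39° = 1.754.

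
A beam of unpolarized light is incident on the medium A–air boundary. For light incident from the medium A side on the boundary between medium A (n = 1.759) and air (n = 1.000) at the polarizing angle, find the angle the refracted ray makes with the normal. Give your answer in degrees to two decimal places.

θ_t ≈ 60.38°

tan θ_B = n₂/n₁ = 1.000/1.759 = 0.5685, so θ_B = 29.62°.
Since θ_B + θ_t = 90° at Brewster incidence, θ_t = 90° − 29.62° = 60.38°.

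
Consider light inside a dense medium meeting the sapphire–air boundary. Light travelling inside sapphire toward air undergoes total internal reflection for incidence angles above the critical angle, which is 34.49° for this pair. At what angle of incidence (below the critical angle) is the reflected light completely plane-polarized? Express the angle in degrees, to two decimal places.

At the critical angle sin θ_c = n₂/n₁, giving n₂/n₁ = sin 34.49° = 0.5663.
Then tan θ_B = n₂/n₁ = 0.5663, so θ_B = arctan 0.5663 = 29.52°.

θ_B ≈ 29.52°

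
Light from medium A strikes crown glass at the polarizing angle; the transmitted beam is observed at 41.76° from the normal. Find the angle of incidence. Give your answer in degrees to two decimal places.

θ_B ≈ 48.24°

Brewster's condition makes the reflected and refracted beams perpendicular: θ_B + θ_t = 90°.
So θ_B = 90° − θ_t = 90° − 41.76° = 48.24°.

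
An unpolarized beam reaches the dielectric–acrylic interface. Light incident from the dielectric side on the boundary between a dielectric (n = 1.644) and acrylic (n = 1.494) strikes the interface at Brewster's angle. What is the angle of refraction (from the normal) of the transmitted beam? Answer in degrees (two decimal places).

θ_B = arctan(n₂/n₁) = arctan(1.494/1.644) = 42.26°.
Since θ_B + θ_t = 90° at Brewster incidence, θ_t = 90° − 42.26° = 47.74°.

θ_t ≈ 47.74°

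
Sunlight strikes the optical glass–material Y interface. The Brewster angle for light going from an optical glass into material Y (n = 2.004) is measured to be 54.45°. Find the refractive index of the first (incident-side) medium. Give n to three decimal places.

n ≈ 1.432

Brewster's law: tan θ_B = n₂/n₁ (light incident in an optical glass, refracted into material Y).
n₁ = n₂ / tan θ_B = 2.004 / tan 54.45° = 1.432.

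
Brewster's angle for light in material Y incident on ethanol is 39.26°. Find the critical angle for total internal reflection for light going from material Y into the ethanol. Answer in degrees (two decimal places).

θ_c ≈ 54.82°

From Brewster, n₂/n₁ = tan θ_B = tan 39.26° = 0.8173.
Then sin θ_c = n₂/n₁ = 0.8173, so θ_c = arcsin 0.8173 = 54.82°.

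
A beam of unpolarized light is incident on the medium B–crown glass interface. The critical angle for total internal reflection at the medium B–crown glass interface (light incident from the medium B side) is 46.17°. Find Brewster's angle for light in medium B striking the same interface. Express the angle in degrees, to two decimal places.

θ_B ≈ 35.81°

n₂/n₁ = sin θ_c = sin 46.17° = 0.7214.
tan θ_B equals the same ratio, so θ_B = arctan(0.7214) = 35.81°.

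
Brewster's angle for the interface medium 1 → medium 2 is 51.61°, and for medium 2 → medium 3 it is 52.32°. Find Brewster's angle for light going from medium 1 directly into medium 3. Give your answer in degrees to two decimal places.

tan θ_B(1→2) = n₂/n₁ = tan 51.61° = 1.2621.
tan θ_B(2→3) = n₃/n₂ = tan 52.32° = 1.2948.
n₃/n₁ = 1.6342. Then tan θ_B(1→3) = n₃/n₁, so θ_B(1→3) = arctan(1.6342) = 58.54°.

θ_B ≈ 58.54°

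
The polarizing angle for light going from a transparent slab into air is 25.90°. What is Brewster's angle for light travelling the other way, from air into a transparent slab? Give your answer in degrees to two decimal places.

θ_B' ≈ 64.10°

tan θ_B' = n₁/n₂ = 1/tan θ_B, so θ_B' = 90° − θ_B.
θ_B' = 90° − 25.90° = 64.10°.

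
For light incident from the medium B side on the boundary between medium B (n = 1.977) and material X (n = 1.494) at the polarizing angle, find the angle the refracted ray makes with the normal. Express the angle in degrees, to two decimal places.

First find Brewster's angle: tan θ_B = 1.494/1.977 = 0.7557, giving θ_B = 37.08°.
At Brewster's angle the reflected and refracted rays are perpendicular, so θ_t = 90° − θ_B = 90° − 37.08° = 52.92°.

θ_t ≈ 52.92°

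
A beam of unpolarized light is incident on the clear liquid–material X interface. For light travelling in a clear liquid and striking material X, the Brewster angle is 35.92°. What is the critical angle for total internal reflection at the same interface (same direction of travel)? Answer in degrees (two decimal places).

From Brewster, n₂/n₁ = tan θ_B = tan 35.92° = 0.7244.
Then sin θ_c = n₂/n₁ = 0.7244, so θ_c = arcsin 0.7244 = 46.42°.

θ_c ≈ 46.42°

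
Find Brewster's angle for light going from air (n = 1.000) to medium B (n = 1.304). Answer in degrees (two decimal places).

θ_B ≈ 52.52°

At Brewster's angle the reflected and refracted rays are perpendicular, which with Snell's law gives tan θ_B = n₂/n₁.
Here n₂/n₁ = 1.304/1.000 = 1.3040, and Brewster's law gives tan θ_B = n₂/n₁.
So θ_B = arctan 1.3040 = 52.52°.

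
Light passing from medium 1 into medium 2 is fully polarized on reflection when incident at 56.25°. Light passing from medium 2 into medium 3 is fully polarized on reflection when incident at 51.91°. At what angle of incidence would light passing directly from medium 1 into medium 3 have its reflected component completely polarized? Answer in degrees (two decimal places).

Each Brewster angle gives a ratio: n₂/n₁ = tan 56.25° = 1.4966, n₃/n₂ = tan 51.91° = 1.2758.
n₃/n₁ = 1.9094. Then tan θ_B(1→3) = n₃/n₁, so θ_B(1→3) = arctan(1.9094) = 62.36°.

θ_B ≈ 62.36°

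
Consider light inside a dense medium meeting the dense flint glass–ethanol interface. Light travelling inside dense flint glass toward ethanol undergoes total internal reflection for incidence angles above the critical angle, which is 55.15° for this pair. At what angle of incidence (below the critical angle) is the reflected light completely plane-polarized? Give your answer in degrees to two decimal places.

θ_B ≈ 39.37°

sin θ_c = n₂/n₁, so n₂/n₁ = sin 55.15° = 0.8207.
Brewster: tan θ_B = n₂/n₁ = 0.8207.
θ_B = arctan(0.8207) = 39.37°.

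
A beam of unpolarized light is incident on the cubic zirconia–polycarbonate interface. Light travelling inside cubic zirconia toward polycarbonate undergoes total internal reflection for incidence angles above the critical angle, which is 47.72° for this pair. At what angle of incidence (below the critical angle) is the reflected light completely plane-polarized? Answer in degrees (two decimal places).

θ_B ≈ 36.50°

At the critical angle sin θ_c = n₂/n₁, giving n₂/n₁ = sin 47.72° = 0.7399.
Then tan θ_B = n₂/n₁ = 0.7399, so θ_B = arctan 0.7399 = 36.50°.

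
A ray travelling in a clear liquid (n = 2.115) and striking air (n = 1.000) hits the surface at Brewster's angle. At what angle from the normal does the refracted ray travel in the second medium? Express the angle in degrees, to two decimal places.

First find Brewster's angle: tan θ_B = 1.000/2.115 = 0.4728, giving θ_B = 25.31°.
Since θ_B + θ_t = 90° at Brewster incidence, θ_t = 90° − 25.31° = 64.69°.

θ_t ≈ 64.69°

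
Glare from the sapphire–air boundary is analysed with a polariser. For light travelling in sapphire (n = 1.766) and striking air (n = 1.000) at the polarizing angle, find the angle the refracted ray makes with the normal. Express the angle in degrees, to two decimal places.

θ_t ≈ 60.48°

θ_B = arctan(n₂/n₁) = arctan(1.000/1.766) = 29.52°.
The refracted ray is perpendicular to the reflected ray, so θ_t = 90° − θ_B = 60.48°.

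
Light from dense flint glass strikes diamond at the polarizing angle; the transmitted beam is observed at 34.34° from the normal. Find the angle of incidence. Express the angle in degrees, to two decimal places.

θ_B ≈ 55.66°

At Brewster's angle the reflected and refracted rays are perpendicular, so θ_B + θ_t = 90°.
θ_B = 90° − 34.34° = 55.66°.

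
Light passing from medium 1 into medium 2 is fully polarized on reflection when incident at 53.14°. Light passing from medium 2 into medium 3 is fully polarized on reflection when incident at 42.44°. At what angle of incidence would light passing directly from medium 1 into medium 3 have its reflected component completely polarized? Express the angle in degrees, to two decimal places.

θ_B ≈ 50.65°

n₂/n₁ = tan 53.14° = 1.3338 and n₃/n₂ = tan 42.44° = 0.9144.
n₃/n₁ = 1.2196. Then tan θ_B(1→3) = n₃/n₁, so θ_B(1→3) = arctan(1.2196) = 50.65°.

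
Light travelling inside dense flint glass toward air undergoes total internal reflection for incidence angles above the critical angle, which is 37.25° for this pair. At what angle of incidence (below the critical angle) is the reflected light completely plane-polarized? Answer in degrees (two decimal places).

θ_B ≈ 31.19°

sin θ_c = n₂/n₁, so n₂/n₁ = sin 37.25° = 0.6053.
Brewster: tan θ_B = n₂/n₁ = 0.6053.
θ_B = arctan(0.6053) = 31.19°.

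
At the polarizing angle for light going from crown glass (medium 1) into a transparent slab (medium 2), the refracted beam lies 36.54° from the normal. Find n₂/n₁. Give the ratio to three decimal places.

At Brewster incidence θ_B = 90° − θ_t = 90° − 36.54° = 53.46°.
tan θ_B = n₂/n₁, so n₂/n₁ = tan 53.46° = 1.349.

n₂/n₁ ≈ 1.349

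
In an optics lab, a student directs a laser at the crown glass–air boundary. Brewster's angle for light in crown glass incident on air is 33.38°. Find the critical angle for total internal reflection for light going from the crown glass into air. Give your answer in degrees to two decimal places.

θ_c ≈ 41.21°

tan θ_B = n₂/n₁ = tan 33.38° = 0.6589.
Total internal reflection: sin θ_c = n₂/n₁ = 0.6589.
θ_c = arcsin(0.6589) = 41.21°.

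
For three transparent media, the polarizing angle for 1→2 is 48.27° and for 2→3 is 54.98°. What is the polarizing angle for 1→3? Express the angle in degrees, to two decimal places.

n₂/n₁ = tan 48.27° = 1.1212 and n₃/n₂ = tan 54.98° = 1.4271.
n₃/n₁ = 1.6000. Then tan θ_B(1→3) = n₃/n₁, so θ_B(1→3) = arctan(1.6000) = 58.00°.

θ_B ≈ 58.00°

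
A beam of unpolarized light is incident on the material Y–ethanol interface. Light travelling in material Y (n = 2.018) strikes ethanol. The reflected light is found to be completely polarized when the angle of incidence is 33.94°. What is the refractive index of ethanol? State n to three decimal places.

n ≈ 1.358

At the polarizing angle, tan θ_B = n₂/n₁ with n₁ on the incident side (material Y) and n₂ on the transmitted side (ethanol).
n₂ = n₁ tan θ_B = 2.018 × tan 33.94° = 1.358.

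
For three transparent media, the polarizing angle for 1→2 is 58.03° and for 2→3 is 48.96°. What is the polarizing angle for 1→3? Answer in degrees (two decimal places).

Each Brewster angle gives a ratio: n₂/n₁ = tan 58.03° = 1.6022, n₃/n₂ = tan 48.96° = 1.1487.
Multiplying, n₃/n₁ = 1.6022 × 1.1487 = 1.8405, and θ_B(1→3) = arctan 1.8405 = 61.48°.

θ_B ≈ 61.48°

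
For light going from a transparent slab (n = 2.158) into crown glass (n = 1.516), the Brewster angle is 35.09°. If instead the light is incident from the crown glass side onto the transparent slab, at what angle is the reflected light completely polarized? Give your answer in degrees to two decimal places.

θ_B' ≈ 54.91°

tan θ_B' = n₁/n₂ = 1/tan θ_B, so θ_B' = 90° − θ_B.
θ_B' = 90° − 35.09° = 54.91°.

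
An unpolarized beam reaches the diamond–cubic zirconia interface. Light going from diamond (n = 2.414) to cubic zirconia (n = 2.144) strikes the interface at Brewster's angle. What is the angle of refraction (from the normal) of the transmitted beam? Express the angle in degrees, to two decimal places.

θ_t ≈ 48.39°

First find Brewster's angle: tan θ_B = 2.144/2.414 = 0.8882, giving θ_B = 41.61°.
The refracted ray is perpendicular to the reflected ray, so θ_t = 90° − θ_B = 48.39°.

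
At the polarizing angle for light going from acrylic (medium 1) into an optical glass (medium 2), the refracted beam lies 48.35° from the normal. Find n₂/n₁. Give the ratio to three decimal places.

At Brewster incidence θ_B = 90° − θ_t = 90° − 48.35° = 41.65°.
Then n₂/n₁ = tan θ_B = tan 41.65° = 0.889.

n₂/n₁ ≈ 0.889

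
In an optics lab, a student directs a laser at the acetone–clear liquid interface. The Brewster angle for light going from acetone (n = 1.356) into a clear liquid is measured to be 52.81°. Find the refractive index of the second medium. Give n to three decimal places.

n ≈ 1.787

Brewster's law: tan θ_B = n₂/n₁ (light incident in acetone, refracted into a clear liquid).
n₂ = n₁ tan θ_B = 1.356 × tan 52.81° = 1.787.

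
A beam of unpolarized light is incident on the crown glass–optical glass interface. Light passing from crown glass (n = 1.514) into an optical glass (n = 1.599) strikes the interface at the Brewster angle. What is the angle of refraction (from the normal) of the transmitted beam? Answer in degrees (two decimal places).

θ_B = arctan(n₂/n₁) = arctan(1.599/1.514) = 46.56°.
The refracted ray is perpendicular to the reflected ray, so θ_t = 90° − θ_B = 43.44°.

θ_t ≈ 43.44°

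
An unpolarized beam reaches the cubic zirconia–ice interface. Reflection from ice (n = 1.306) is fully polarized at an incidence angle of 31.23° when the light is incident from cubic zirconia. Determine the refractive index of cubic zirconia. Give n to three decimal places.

At the Brewster angle, tan θ_B = n₂/n₁ with n₁ on the incident side (cubic zirconia) and n₂ on the transmitted side (ice).
n₁ = n₂ / tan θ_B = 1.306 / tan 31.23° = 2.154.

n ≈ 2.154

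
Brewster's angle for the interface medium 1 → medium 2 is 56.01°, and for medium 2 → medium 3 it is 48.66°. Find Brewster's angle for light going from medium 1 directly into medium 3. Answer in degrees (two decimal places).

θ_B ≈ 59.32°

Each Brewster angle gives a ratio: n₂/n₁ = tan 56.01° = 1.4831, n₃/n₂ = tan 48.66° = 1.1367.
n₃/n₁ = 1.6858. Then tan θ_B(1→3) = n₃/n₁, so θ_B(1→3) = arctan(1.6858) = 59.32°.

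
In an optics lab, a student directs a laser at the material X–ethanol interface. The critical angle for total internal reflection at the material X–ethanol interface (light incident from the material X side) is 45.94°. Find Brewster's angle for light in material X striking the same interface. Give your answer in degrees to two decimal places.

θ_B ≈ 35.70°

At the critical angle sin θ_c = n₂/n₁, giving n₂/n₁ = sin 45.94° = 0.7186.
Then tan θ_B = n₂/n₁ = 0.7186, so θ_B = arctan 0.7186 = 35.70°.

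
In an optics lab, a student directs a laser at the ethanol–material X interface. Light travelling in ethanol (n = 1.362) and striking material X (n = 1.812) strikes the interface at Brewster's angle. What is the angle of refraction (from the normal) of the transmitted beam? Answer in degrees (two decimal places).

θ_t ≈ 36.93°

θ_B = arctan(n₂/n₁) = arctan(1.812/1.362) = 53.07°.
Since θ_B + θ_t = 90° at Brewster incidence, θ_t = 90° − 53.07° = 36.93°.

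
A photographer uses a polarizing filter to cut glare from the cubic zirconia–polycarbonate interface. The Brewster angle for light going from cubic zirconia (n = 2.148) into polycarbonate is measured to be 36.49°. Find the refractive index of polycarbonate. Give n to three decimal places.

n ≈ 1.589

At the Brewster angle, tan θ_B = n₂/n₁ with n₁ on the incident side (cubic zirconia) and n₂ on the transmitted side (polycarbonate).
n₂ = n₁ tan θ_B = 2.148 × tan 36.49° = 1.589.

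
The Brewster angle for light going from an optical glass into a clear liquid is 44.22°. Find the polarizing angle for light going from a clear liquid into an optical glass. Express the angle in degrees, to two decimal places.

The two Brewster angles are complementary: θ_B' = 90° − θ_B = 90° − 44.22° = 45.78°.

θ_B' ≈ 45.78°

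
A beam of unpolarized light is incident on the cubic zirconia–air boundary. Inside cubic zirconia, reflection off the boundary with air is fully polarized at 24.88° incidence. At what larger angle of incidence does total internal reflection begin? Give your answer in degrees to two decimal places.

θ_c ≈ 27.63°

From Brewster, n₂/n₁ = tan θ_B = tan 24.88° = 0.4638.
Then sin θ_c = n₂/n₁ = 0.4638, so θ_c = arcsin 0.4638 = 27.63°.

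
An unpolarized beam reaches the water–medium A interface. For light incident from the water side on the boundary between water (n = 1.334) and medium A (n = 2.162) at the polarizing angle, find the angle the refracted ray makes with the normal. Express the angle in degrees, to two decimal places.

θ_t ≈ 31.68°

First find Brewster's angle: tan θ_B = 2.162/1.334 = 1.6207, giving θ_B = 58.32°.
Since θ_B + θ_t = 90° at Brewster incidence, θ_t = 90° − 58.32° = 31.68°.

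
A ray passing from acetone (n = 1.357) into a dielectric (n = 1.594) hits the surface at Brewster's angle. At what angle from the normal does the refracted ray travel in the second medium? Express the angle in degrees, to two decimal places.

tan θ_B = n₂/n₁ = 1.594/1.357 = 1.1746, so θ_B = 49.59°.
At Brewster's angle the reflected and refracted rays are perpendicular, so θ_t = 90° − θ_B = 90° − 49.59° = 40.41°.

θ_t ≈ 40.41°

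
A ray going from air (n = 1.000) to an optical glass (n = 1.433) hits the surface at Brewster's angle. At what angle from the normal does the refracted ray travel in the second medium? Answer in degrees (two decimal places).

θ_t ≈ 34.91°

θ_B = arctan(n₂/n₁) = arctan(1.433/1.000) = 55.09°.
At Brewster's angle the reflected and refracted rays are perpendicular, so θ_t = 90° − θ_B = 90° − 55.09° = 34.91°.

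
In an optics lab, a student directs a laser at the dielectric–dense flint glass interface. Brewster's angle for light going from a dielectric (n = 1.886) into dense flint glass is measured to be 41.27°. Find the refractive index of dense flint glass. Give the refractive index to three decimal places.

Full polarization of the reflected beam means tan θ_B = n₂/n₁, where n₁ is the incident medium (a dielectric).
n₂ = n₁ tan θ_B = 1.886 × tan 41.27° = 1.655.

n ≈ 1.655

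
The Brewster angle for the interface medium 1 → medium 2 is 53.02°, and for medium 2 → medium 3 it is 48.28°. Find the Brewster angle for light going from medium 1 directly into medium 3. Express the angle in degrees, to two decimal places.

θ_B ≈ 56.12°

tan θ_B(1→2) = n₂/n₁ = tan 53.02° = 1.3280.
tan θ_B(2→3) = n₃/n₂ = tan 48.28° = 1.1216.
Multiplying, n₃/n₁ = 1.3280 × 1.1216 = 1.4895, and θ_B(1→3) = arctan 1.4895 = 56.12°.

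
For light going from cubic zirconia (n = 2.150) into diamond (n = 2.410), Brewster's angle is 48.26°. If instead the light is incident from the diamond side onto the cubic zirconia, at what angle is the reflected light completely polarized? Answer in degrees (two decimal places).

The two Brewster angles are complementary: θ_B' = 90° − θ_B = 90° − 48.26° = 41.74°.

θ_B' ≈ 41.74°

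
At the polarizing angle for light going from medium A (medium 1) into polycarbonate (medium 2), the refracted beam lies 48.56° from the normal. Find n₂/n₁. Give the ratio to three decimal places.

At Brewster incidence θ_B = 90° − θ_t = 90° − 48.56° = 41.44°.
tan θ_B = n₂/n₁, so n₂/n₁ = tan 41.44° = 0.883.

n₂/n₁ ≈ 0.883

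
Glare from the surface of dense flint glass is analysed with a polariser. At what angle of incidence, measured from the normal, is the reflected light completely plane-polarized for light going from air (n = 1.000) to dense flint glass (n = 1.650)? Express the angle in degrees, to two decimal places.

θ_B ≈ 58.78°

The reflected p-component vanishes when tan θ_B = n₂/n₁.
tan θ_B = n₂/n₁ = 1.650/1.000 = 1.6500. Taking the arctangent, θ_B = 58.78°.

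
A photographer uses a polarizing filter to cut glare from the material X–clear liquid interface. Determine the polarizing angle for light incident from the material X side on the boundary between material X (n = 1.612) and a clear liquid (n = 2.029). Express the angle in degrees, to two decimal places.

tan θ_B = n₂/n₁ = 2.029/1.612 = 1.2587.
So θ_B = arctan 1.2587 = 51.53°.

θ_B ≈ 51.53°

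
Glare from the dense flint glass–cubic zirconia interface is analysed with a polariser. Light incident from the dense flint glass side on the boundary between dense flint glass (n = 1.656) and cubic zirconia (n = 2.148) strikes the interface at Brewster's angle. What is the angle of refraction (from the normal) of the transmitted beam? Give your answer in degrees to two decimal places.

θ_t ≈ 37.63°

θ_B = arctan(n₂/n₁) = arctan(2.148/1.656) = 52.37°.
At Brewster's angle the reflected and refracted rays are perpendicular, so θ_t = 90° − θ_B = 90° − 52.37° = 37.63°.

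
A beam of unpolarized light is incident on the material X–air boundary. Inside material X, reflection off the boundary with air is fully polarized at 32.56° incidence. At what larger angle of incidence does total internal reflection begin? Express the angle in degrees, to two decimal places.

From Brewster, n₂/n₁ = tan θ_B = tan 32.56° = 0.6385.
Then sin θ_c = n₂/n₁ = 0.6385, so θ_c = arcsin 0.6385 = 39.68°.

θ_c ≈ 39.68°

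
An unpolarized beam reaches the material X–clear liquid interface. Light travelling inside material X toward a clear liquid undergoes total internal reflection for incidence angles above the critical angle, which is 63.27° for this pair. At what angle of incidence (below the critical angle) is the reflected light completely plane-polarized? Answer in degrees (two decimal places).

n₂/n₁ = sin θ_c = sin 63.27° = 0.8931.
tan θ_B equals the same ratio, so θ_B = arctan(0.8931) = 41.77°.

θ_B ≈ 41.77°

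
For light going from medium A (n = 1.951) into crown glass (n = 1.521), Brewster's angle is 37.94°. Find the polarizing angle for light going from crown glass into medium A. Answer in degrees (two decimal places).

θ_B' ≈ 52.06°

Reversing the direction swaps n₁ and n₂, so tan θ_B' = 1/tan θ_B and θ_B' = 90° − θ_B.
Hence θ_B' = 90° − 37.94° = 52.06°.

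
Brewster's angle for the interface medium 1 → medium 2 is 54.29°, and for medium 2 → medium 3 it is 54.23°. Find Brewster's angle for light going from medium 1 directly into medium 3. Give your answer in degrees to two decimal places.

tan θ_B(1→2) = n₂/n₁ = tan 54.29° = 1.3911.
tan θ_B(2→3) = n₃/n₂ = tan 54.23° = 1.3881.
n₃/n₁ = 1.9310. Then tan θ_B(1→3) = n₃/n₁, so θ_B(1→3) = arctan(1.9310) = 62.62°.

θ_B ≈ 62.62°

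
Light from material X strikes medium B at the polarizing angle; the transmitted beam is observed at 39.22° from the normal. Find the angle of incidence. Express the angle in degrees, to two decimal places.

θ_B ≈ 50.78°

Since the reflected and refracted rays are at right angles at the polarizing angle, θ_B + θ_t = 90°.
θ_B = 90° − 39.22° = 50.78°.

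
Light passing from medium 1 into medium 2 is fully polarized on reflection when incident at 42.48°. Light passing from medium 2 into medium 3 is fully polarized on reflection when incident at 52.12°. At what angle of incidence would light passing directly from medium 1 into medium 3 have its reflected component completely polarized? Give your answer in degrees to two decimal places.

θ_B ≈ 49.65°

n₂/n₁ = tan 42.48° = 0.9157 and n₃/n₂ = tan 52.12° = 1.2855.
Multiplying, n₃/n₁ = 0.9157 × 1.2855 = 1.1771, and θ_B(1→3) = arctan 1.1771 = 49.65°.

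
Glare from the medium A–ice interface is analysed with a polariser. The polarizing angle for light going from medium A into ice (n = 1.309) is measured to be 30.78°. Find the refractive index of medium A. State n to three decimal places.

n ≈ 2.198

Brewster's law: tan θ_B = n₂/n₁ (light incident in medium A, refracted into ice).
n₁ = n₂ / tan θ_B = 1.309 / tan 30.78° = 2.198.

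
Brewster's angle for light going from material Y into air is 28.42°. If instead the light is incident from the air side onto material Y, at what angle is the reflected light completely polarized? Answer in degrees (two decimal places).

Reversing the direction swaps n₁ and n₂, so tan θ_B' = 1/tan θ_B and θ_B' = 90° − θ_B.
Hence θ_B' = 90° − 28.42° = 61.58°.

θ_B' ≈ 61.58°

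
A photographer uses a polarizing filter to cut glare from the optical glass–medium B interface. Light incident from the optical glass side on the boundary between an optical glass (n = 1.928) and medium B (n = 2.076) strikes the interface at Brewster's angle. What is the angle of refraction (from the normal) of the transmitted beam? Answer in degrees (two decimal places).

tan θ_B = n₂/n₁ = 2.076/1.928 = 1.0768, so θ_B = 47.12°.
The refracted ray is perpendicular to the reflected ray, so θ_t = 90° − θ_B = 42.88°.

θ_t ≈ 42.88°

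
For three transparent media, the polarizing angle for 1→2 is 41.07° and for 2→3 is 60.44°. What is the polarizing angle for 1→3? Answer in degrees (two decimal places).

θ_B ≈ 56.94°

Each Brewster angle gives a ratio: n₂/n₁ = tan 41.07° = 0.8714, n₃/n₂ = tan 60.44° = 1.7632.
Multiplying, n₃/n₁ = 0.8714 × 1.7632 = 1.5365, and θ_B(1→3) = arctan 1.5365 = 56.94°.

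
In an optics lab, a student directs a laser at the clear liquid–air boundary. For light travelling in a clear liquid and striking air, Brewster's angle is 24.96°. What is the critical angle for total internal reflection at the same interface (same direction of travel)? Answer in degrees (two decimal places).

θ_c ≈ 27.74°

From Brewster, n₂/n₁ = tan θ_B = tan 24.96° = 0.4655.
Then sin θ_c = n₂/n₁ = 0.4655, so θ_c = arcsin 0.4655 = 27.74°.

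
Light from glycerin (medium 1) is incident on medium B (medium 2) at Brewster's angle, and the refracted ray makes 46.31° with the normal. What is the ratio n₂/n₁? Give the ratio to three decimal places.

n₂/n₁ ≈ 0.955

At Brewster incidence θ_B = 90° − θ_t = 90° − 46.31° = 43.69°.
tan θ_B = n₂/n₁, so n₂/n₁ = tan 43.69° = 0.955.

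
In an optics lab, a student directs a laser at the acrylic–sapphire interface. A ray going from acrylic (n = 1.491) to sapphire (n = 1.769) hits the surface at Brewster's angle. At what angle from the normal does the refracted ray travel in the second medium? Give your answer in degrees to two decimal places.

θ_t ≈ 40.13°

First find Brewster's angle: tan θ_B = 1.769/1.491 = 1.1865, giving θ_B = 49.87°.
The refracted ray is perpendicular to the reflected ray, so θ_t = 90° − θ_B = 40.13°.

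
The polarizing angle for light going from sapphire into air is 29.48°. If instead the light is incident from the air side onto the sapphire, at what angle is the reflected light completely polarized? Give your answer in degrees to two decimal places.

The two Brewster angles are complementary: θ_B' = 90° − θ_B = 90° − 29.48° = 60.52°.

θ_B' ≈ 60.52°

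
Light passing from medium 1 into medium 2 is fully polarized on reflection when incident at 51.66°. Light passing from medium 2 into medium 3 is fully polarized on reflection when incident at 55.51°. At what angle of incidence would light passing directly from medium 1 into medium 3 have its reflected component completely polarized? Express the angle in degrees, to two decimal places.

θ_B ≈ 61.48°

tan θ_B(1→2) = n₂/n₁ = tan 51.66° = 1.2644.
tan θ_B(2→3) = n₃/n₂ = tan 55.51° = 1.4556.
So n₃/n₁ = (n₂/n₁)(n₃/n₂) = 1.2644 × 1.4556 = 1.8404.
θ_B(1→3) = arctan(1.8404) = 61.48°.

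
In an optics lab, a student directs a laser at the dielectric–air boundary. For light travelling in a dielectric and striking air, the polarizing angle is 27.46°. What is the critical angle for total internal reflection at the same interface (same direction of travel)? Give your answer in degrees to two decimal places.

θ_c ≈ 31.31°

tan θ_B = n₂/n₁ = tan 27.46° = 0.5197.
Total internal reflection: sin θ_c = n₂/n₁ = 0.5197.
θ_c = arcsin(0.5197) = 31.31°.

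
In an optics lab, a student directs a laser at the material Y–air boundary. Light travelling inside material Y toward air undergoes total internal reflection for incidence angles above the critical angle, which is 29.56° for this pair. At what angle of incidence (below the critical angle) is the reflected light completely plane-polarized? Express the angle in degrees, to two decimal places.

sin θ_c = n₂/n₁, so n₂/n₁ = sin 29.56° = 0.4933.
Brewster: tan θ_B = n₂/n₁ = 0.4933.
θ_B = arctan(0.4933) = 26.26°.

θ_B ≈ 26.26°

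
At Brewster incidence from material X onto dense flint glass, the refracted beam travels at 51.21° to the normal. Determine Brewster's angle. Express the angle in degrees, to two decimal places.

θ_B ≈ 38.79°

Since the reflected and refracted rays are at right angles at the polarizing angle, θ_B + θ_t = 90°.
θ_B = 90° − 51.21° = 38.79°.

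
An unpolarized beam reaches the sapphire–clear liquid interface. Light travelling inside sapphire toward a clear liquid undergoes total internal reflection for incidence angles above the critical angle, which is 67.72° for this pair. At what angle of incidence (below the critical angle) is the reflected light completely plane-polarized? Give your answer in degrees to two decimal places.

θ_B ≈ 42.78°

At the critical angle sin θ_c = n₂/n₁, giving n₂/n₁ = sin 67.72° = 0.9253.
Then tan θ_B = n₂/n₁ = 0.9253, so θ_B = arctan 0.9253 = 42.78°.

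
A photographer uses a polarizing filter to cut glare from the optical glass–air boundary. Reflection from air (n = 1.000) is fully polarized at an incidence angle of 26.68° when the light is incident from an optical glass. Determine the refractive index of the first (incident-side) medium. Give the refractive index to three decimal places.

n ≈ 1.990

Full polarization of the reflected beam means tan θ_B = n₂/n₁, where n₁ is the incident medium (an optical glass).
n₁ = n₂ / tan θ_B = 1.000 / tan 26.68° = 1.990.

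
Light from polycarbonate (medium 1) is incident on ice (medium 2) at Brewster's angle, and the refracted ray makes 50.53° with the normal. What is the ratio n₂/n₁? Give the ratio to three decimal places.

θ_B + θ_t = 90°, so θ_B = 90° − 50.53° = 39.47°.
tan θ_B = n₂/n₁, so n₂/n₁ = tan 39.47° = 0.823.

n₂/n₁ ≈ 0.823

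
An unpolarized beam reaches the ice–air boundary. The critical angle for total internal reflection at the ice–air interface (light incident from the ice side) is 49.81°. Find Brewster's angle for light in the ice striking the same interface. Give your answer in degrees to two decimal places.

θ_B ≈ 37.38°

n₂/n₁ = sin θ_c = sin 49.81° = 0.7639.
tan θ_B equals the same ratio, so θ_B = arctan(0.7639) = 37.38°.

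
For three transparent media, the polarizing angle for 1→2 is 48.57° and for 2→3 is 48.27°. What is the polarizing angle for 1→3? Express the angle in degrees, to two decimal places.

Each Brewster angle gives a ratio: n₂/n₁ = tan 48.57° = 1.1331, n₃/n₂ = tan 48.27° = 1.1212.
Multiplying, n₃/n₁ = 1.1331 × 1.1212 = 1.2704, and θ_B(1→3) = arctan 1.2704 = 51.79°.

θ_B ≈ 51.79°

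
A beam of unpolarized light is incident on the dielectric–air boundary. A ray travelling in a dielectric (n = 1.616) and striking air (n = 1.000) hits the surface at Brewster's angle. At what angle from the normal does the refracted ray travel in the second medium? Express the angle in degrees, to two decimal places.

θ_t ≈ 58.25°

tan θ_B = n₂/n₁ = 1.000/1.616 = 0.6188, so θ_B = 31.75°.
At Brewster's angle the reflected and refracted rays are perpendicular, so θ_t = 90° − θ_B = 90° − 31.75° = 58.25°.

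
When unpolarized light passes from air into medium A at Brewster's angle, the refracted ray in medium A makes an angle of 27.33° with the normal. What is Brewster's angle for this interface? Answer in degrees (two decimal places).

Brewster's condition makes the reflected and refracted beams perpendicular: θ_B + θ_t = 90°.
θ_B = 90° − 27.33° = 62.67°.

θ_B ≈ 62.67°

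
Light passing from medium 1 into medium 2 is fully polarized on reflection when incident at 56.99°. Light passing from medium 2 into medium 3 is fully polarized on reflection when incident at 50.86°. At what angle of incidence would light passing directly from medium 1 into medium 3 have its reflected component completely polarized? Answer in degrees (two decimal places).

θ_B ≈ 62.13°

Each Brewster angle gives a ratio: n₂/n₁ = tan 56.99° = 1.5393, n₃/n₂ = tan 50.86° = 1.2287.
Multiplying, n₃/n₁ = 1.5393 × 1.2287 = 1.8914, and θ_B(1→3) = arctan 1.8914 = 62.13°.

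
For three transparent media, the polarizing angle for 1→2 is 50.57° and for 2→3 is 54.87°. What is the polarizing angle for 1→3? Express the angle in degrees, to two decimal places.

tan θ_B(1→2) = n₂/n₁ = tan 50.57° = 1.2161.
tan θ_B(2→3) = n₃/n₂ = tan 54.87° = 1.4213.
Multiplying, n₃/n₁ = 1.2161 × 1.4213 = 1.7284, and θ_B(1→3) = arctan 1.7284 = 59.95°.

θ_B ≈ 59.95°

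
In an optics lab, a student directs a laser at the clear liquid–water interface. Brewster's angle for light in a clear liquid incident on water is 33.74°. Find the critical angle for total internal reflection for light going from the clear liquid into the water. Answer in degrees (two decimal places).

θ_c ≈ 41.91°

tan θ_B = n₂/n₁ = tan 33.74° = 0.6679.
Total internal reflection: sin θ_c = n₂/n₁ = 0.6679.
θ_c = arcsin(0.6679) = 41.91°.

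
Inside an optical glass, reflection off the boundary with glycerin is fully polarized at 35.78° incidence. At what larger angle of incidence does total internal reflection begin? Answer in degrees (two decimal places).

From Brewster, n₂/n₁ = tan θ_B = tan 35.78° = 0.7207.
Then sin θ_c = n₂/n₁ = 0.7207, so θ_c = arcsin 0.7207 = 46.11°.

θ_c ≈ 46.11°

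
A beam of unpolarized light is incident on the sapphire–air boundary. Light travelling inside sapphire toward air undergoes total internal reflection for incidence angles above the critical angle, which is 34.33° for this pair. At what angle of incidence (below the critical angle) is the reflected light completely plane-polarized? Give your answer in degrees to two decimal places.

θ_B ≈ 29.42°

sin θ_c = n₂/n₁, so n₂/n₁ = sin 34.33° = 0.5640.
Brewster: tan θ_B = n₂/n₁ = 0.5640.
θ_B = arctan(0.5640) = 29.42°.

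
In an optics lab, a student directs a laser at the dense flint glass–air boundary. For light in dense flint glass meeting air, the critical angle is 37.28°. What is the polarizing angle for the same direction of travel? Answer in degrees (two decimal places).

θ_B ≈ 31.20°

n₂/n₁ = sin θ_c = sin 37.28° = 0.6057.
tan θ_B equals the same ratio, so θ_B = arctan(0.6057) = 31.20°.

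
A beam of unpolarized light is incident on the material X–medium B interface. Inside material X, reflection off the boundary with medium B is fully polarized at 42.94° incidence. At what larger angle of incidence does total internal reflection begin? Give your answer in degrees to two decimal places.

θ_c ≈ 68.52°

tan θ_B = n₂/n₁ = tan 42.94° = 0.9306.
Total internal reflection: sin θ_c = n₂/n₁ = 0.9306.
θ_c = arcsin(0.9306) = 68.52°.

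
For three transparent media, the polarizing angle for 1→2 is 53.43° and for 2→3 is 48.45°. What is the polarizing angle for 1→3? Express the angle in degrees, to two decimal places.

n₂/n₁ = tan 53.43° = 1.3480 and n₃/n₂ = tan 48.45° = 1.1283.
So n₃/n₁ = (n₂/n₁)(n₃/n₂) = 1.3480 × 1.1283 = 1.5209.
θ_B(1→3) = arctan(1.5209) = 56.68°.

θ_B ≈ 56.68°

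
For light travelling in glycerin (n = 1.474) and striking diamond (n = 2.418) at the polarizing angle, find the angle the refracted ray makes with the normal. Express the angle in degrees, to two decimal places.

θ_B = arctan(n₂/n₁) = arctan(2.418/1.474) = 58.63°.
The refracted ray is perpendicular to the reflected ray, so θ_t = 90° − θ_B = 31.37°.

θ_t ≈ 31.37°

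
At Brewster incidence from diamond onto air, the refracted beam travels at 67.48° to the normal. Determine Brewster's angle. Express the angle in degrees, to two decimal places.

Since the reflected and refracted rays are at right angles at the polarizing angle, θ_B + θ_t = 90°.
θ_B = 90° − 67.48° = 22.52°.

θ_B ≈ 22.52°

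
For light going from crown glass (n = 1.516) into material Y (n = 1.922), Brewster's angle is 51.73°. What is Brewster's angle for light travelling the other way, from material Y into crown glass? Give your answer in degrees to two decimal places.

θ_B' ≈ 38.27°

tan θ_B' = n₁/n₂ = 1/tan θ_B, so θ_B' = 90° − θ_B.
θ_B' = 90° − 51.73° = 38.27°.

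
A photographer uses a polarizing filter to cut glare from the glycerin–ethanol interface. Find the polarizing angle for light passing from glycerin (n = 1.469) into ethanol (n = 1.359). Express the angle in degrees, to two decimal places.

θ_B ≈ 42.77°

tan θ_B = n₂/n₁ = 1.359/1.469 = 0.9251.
θ_B = arctan(0.9251) = 42.77°.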